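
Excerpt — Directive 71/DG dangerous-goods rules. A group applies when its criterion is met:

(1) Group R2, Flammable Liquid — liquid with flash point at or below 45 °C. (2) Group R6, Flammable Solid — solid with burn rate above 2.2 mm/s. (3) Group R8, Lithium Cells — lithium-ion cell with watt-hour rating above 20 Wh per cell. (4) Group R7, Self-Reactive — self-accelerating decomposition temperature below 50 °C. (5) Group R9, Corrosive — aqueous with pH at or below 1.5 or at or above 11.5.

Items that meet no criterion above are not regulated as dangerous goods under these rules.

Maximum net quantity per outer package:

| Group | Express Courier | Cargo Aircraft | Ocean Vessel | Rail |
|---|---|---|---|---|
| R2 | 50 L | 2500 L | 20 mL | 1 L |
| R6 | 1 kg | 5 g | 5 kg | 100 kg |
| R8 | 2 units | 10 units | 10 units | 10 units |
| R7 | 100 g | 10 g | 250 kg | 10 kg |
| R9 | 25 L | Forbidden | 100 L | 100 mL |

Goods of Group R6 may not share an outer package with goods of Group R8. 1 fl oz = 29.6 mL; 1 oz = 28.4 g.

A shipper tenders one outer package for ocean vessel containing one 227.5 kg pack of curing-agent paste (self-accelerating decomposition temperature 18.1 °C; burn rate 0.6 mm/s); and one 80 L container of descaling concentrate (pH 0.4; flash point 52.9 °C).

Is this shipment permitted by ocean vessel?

Curing-agent paste: self-accelerating decomposition temperature 18.1 °C < 50 °C → Group R7 (Self-Reactive).
The descaling concentrate has pH 0.4, which is ≤ 1.5, so it is Group R9 (Corrosive).
Group R9 quantity: 80 L.
That is within the Group R9 ocean vessel limit of 100 L.
Group R7 quantity: 227.5 kg.
227.5 kg ≤ 250 kg (ocean vessel limit, Group R7) — within limit.
The segregation rule (Group R6 with Group R8) does not apply to Group R9 with Group R7.
Every hazard group is within its ocean vessel limit and no segregation rule is violated.

Yes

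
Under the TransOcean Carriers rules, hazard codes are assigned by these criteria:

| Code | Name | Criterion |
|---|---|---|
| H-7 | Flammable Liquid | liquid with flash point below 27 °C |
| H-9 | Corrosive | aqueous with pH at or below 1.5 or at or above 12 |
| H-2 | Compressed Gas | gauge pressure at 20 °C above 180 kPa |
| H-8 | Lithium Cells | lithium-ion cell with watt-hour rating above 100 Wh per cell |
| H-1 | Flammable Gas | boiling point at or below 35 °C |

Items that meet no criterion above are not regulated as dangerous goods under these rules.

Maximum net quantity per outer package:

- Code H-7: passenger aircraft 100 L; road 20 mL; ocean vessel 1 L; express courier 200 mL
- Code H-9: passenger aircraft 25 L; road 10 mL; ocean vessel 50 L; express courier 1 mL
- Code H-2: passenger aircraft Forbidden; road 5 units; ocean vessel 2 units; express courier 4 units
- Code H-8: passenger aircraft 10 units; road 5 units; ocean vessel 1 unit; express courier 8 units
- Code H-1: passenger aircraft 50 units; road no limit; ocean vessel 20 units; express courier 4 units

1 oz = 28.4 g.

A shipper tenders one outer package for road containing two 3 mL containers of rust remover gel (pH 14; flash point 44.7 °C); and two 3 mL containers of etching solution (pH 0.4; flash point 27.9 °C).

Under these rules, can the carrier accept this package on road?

No

The rust remover gel has pH 14, which is ≥ 12, so it is Code H-9 (Corrosive).
The etching solution has pH 0.4, which is ≤ 1.5, so it is Code H-9 (Corrosive).
Total Code H-9: (two 3 mL containers = 6 mL) + (two 3 mL containers = 6 mL) = 12 mL.
12 mL > 10 mL (road limit, Code H-9) — over the limit.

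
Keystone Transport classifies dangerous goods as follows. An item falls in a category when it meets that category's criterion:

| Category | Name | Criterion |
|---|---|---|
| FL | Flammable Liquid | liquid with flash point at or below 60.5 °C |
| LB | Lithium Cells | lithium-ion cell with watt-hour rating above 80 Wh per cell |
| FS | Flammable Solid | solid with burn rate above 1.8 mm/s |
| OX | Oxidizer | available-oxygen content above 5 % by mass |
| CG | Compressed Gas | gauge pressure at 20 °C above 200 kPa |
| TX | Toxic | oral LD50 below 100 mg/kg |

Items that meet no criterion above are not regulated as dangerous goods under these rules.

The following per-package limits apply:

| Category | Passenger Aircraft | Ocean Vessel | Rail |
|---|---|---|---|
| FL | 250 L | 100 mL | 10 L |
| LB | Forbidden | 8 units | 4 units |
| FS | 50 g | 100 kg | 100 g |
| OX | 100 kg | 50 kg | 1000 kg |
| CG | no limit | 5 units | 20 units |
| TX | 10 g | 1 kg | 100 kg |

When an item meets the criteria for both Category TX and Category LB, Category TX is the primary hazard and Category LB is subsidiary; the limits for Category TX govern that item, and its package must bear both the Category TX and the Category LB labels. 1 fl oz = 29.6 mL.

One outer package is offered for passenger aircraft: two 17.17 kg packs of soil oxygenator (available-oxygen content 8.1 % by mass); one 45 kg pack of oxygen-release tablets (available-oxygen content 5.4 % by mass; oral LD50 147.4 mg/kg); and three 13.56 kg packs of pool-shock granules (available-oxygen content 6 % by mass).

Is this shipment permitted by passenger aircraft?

No

Available-oxygen content 8.1 % by mass meets the Category OX criterion (Oxidizer), so the soil oxygenator is Category OX.
With available-oxygen content 5.4 % by mass (> 5 % by mass), the oxygen-release tablets fall in Category OX.
Available-oxygen content 6 % by mass meets the Category OX criterion (Oxidizer), so the pool-shock granules are Category OX.
Total Category OX: (two 17.17 kg packs = 34.34 kg) + 45 kg + (three 13.56 kg packs = 40.68 kg) = 120.02 kg.
120.02 kg exceeds the passenger aircraft limit of 100 kg for Category OX.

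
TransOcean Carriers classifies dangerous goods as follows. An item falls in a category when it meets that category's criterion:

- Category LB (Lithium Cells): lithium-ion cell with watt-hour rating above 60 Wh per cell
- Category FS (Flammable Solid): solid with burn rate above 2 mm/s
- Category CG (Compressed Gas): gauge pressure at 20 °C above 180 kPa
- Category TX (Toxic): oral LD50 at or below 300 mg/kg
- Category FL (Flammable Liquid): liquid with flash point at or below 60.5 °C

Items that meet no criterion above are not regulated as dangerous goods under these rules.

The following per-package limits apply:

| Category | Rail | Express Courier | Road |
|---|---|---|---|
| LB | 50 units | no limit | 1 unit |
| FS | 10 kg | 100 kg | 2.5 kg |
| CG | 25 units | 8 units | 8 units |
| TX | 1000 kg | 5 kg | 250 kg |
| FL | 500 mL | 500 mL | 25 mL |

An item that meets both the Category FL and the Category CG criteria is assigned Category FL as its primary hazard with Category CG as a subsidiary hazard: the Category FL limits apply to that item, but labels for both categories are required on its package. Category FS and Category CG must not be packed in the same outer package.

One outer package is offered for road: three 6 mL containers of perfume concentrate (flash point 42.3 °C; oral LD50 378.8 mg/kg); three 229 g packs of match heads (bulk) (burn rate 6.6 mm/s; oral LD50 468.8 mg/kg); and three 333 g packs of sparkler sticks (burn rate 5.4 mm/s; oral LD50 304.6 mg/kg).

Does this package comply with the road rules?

Yes

With flash point 42.3 °C (≤ 60.5 °C), the perfume concentrate falls in Category FL.
Burn rate 6.6 mm/s meets the Category FS criterion (Flammable Solid), so the match heads (bulk) are Category FS.
The sparkler sticks have burn rate 5.4 mm/s, which is > 2 mm/s, so they are Category FS (Flammable Solid).
Total Category FS: (three 229 g packs = 687 g) + (three 333 g packs = 999 g) = 1.686 kg.
That is within the Category FS road limit of 2.5 kg.
Category FL quantity: three 6 mL containers = 18 mL.
18 mL is within the road limit of 25 mL for Category FL.
The segregation rule (Category FS with Category CG) does not apply to Category FS with Category FL.
Every hazard category is within its road limit and no segregation rule is violated.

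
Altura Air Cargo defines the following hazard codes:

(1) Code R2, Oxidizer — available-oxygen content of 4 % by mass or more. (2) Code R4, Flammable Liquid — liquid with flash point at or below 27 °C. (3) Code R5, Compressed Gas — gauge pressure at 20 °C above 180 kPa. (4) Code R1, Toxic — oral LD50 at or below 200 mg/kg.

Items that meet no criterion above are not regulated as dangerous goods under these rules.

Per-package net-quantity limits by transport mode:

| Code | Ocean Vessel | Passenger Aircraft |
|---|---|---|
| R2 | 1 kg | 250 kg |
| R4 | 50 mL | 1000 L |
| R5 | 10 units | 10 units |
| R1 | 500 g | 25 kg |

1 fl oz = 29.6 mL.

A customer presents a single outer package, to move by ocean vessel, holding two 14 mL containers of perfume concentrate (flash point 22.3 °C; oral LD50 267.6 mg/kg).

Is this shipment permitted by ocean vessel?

With flash point 22.3 °C (≤ 27 °C), the perfume concentrate falls in Code R4.
Code R4 quantity: two 14 mL containers = 28 mL.
That is within the Code R4 ocean vessel limit of 50 mL.

Yes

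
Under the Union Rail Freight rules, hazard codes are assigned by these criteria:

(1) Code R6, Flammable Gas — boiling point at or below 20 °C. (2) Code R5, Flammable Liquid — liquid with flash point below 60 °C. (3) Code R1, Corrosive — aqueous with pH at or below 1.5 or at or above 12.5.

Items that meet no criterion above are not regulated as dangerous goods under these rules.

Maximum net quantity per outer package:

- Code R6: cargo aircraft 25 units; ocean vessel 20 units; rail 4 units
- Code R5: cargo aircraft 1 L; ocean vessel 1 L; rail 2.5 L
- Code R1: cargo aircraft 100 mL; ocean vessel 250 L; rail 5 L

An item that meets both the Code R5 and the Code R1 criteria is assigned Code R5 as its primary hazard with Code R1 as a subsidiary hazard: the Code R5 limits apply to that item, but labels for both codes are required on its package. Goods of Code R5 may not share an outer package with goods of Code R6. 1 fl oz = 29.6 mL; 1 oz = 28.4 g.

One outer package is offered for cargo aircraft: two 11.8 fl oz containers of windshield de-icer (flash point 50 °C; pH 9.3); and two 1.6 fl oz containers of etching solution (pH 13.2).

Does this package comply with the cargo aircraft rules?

Flash point 50 °C meets the Code R5 criterion (Flammable Liquid), so the windshield de-icer is Code R5.
With pH 13.2 (≥ 12.5), the etching solution falls in Code R1.
Code R5 quantity: two 11.8 fl oz containers = 698.56 mL.
That is within the Code R5 cargo aircraft limit of 1 L.
Code R1 quantity: two 1.6 fl oz containers = 94.72 mL.
94.72 mL is within the cargo aircraft limit of 100 mL for Code R1.
The segregation rule (Code R5 with Code R6) does not apply to Code R5 with Code R1.
Every hazard code is within its cargo aircraft limit and no segregation rule is violated.

Yes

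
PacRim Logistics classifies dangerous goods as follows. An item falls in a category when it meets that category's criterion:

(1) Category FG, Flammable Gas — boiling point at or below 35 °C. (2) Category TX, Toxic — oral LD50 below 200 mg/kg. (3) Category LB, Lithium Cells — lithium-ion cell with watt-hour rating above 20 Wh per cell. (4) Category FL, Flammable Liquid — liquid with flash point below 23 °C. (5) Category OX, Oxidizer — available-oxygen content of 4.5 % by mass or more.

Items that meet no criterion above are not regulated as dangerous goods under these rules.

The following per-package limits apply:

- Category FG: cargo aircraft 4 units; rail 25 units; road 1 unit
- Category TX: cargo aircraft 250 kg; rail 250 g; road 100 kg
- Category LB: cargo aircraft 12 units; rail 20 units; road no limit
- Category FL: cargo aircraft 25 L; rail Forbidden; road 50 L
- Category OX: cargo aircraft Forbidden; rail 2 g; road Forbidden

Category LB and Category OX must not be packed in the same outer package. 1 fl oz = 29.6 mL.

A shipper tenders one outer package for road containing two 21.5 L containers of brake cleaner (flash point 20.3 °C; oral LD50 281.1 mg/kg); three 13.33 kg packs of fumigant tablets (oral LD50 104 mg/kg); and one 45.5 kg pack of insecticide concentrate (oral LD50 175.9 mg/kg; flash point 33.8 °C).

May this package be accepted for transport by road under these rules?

Yes

Brake cleaner: flash point 20.3 °C < 23 °C → Category FL (Flammable Liquid).
With oral LD50 104 mg/kg (< 200 mg/kg), the fumigant tablets fall in Category TX.
The insecticide concentrate has oral LD50 175.9 mg/kg, which is < 200 mg/kg, so it is Category TX (Toxic).
Category FL quantity: two 21.5 L containers = 43 L.
43 L is within the road limit of 50 L for Category FL.
Category TX net quantity: (three 13.33 kg packs = 39.99 kg) + 45.5 kg = 85.49 kg.
85.49 kg ≤ 100 kg (road limit, Category TX) — within limit.
The segregation rule (Category LB with Category OX) does not apply to Category FL with Category TX.
Every hazard category is within its road limit and no segregation rule is violated.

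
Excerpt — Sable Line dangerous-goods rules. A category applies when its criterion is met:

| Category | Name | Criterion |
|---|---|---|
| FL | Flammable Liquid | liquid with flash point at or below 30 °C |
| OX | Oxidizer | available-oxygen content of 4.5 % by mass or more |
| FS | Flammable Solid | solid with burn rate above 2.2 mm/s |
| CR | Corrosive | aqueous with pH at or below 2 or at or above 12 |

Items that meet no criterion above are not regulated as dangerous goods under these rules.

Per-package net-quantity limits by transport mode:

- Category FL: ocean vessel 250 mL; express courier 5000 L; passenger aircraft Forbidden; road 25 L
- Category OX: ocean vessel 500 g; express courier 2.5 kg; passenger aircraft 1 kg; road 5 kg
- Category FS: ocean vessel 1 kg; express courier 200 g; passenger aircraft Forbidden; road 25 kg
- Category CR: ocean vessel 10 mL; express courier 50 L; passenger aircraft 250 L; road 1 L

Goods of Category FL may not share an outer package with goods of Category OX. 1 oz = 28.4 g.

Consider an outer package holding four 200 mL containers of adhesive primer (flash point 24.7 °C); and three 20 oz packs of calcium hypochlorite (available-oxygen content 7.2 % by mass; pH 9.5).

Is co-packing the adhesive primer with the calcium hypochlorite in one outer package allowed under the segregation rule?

No

Flash point 24.7 °C meets the Category FL criterion (Flammable Liquid), so the adhesive primer is Category FL.
Calcium hypochlorite: available-oxygen content 7.2 % by mass ≥ 4.5 % by mass → Category OX (Oxidizer).
Category FL and Category OX may not share an outer package.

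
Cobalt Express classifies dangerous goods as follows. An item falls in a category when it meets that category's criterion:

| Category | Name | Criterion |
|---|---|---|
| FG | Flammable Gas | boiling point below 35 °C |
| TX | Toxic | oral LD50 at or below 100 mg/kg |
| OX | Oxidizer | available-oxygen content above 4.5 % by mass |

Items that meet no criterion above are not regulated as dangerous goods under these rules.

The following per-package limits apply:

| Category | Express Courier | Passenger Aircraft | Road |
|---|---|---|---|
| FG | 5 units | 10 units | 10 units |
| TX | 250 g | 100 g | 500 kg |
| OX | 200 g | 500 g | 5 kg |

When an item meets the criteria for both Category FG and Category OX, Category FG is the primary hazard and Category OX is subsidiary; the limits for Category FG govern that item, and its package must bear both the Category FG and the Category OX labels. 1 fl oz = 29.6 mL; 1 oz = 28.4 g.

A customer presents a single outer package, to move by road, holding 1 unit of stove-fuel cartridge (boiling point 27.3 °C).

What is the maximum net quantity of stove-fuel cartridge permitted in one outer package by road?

The stove-fuel cartridge has boiling point 27.3 °C, which is < 35 °C, so it is Category FG (Flammable Gas).
The road limit for Category FG is 10 units.

10 units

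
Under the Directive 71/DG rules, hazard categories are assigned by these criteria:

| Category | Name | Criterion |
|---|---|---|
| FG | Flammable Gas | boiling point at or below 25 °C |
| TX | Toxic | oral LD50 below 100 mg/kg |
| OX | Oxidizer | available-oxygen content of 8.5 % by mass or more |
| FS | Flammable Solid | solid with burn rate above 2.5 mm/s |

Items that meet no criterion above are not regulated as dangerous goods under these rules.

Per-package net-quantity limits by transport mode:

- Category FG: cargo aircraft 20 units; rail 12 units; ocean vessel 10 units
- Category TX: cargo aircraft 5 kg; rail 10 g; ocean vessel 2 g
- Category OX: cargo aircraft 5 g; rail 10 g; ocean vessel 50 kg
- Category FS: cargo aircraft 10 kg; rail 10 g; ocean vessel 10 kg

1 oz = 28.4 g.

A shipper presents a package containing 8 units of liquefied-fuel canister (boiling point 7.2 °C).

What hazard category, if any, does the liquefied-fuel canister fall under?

The liquefied-fuel canister has boiling point 7.2 °C, which is ≤ 25 °C, so it is Category FG (Flammable Gas).

Category FG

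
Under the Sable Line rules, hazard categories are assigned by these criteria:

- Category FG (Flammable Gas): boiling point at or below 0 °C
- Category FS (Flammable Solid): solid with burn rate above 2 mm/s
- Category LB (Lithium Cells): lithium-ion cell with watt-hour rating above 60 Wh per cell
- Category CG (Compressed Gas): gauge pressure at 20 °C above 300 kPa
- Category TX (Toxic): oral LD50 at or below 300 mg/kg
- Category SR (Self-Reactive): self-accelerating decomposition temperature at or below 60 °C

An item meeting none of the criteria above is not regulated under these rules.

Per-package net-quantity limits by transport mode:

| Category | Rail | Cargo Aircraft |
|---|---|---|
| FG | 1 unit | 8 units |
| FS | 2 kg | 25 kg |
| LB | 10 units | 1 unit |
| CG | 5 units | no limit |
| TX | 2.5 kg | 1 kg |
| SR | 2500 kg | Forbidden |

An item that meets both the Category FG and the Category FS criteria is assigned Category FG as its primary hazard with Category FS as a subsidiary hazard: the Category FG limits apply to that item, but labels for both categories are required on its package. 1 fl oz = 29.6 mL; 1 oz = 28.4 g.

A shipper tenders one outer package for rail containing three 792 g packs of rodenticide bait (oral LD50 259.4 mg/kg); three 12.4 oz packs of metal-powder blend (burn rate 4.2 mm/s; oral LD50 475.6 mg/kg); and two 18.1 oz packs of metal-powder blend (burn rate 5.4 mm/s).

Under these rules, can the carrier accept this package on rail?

No

With oral LD50 259.4 mg/kg (≤ 300 mg/kg), the rodenticide bait falls in Category TX.
The metal-powder blend has burn rate 4.2 mm/s, which is > 2 mm/s, so it is Category FS (Flammable Solid).
The metal-powder blend has burn rate 5.4 mm/s, which is > 2 mm/s, so it is Category FS (Flammable Solid).
Category FS net quantity: (three 12.4 oz packs = 1056.48 g) + (two 18.1 oz packs = 1028.08 g) = 2084.56 g.
2084.56 g exceeds the rail limit of 2 kg for Category FS.
Category TX quantity: three 792 g packs = 2.376 kg.
2.376 kg is within the rail limit of 2.5 kg for Category TX.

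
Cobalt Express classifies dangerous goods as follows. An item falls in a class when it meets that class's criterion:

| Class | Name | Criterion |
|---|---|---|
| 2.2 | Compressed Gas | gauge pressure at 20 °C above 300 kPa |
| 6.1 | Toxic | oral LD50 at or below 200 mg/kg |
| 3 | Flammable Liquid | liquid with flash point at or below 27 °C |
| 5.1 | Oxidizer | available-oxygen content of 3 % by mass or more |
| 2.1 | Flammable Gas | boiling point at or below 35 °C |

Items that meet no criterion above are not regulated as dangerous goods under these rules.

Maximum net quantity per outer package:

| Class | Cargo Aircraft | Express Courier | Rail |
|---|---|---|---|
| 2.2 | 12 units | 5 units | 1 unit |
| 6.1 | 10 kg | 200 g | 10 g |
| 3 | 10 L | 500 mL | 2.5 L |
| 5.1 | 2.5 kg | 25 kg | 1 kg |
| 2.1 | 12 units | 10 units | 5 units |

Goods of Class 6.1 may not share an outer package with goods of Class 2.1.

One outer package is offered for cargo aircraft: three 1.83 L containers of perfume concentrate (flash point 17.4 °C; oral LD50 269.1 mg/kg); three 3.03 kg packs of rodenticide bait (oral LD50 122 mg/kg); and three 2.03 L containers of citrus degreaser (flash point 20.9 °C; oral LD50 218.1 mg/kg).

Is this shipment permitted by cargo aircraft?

No

Perfume concentrate: flash point 17.4 °C ≤ 27 °C → Class 3 (Flammable Liquid).
Rodenticide bait: oral LD50 122 mg/kg ≤ 200 mg/kg → Class 6.1 (Toxic).
The citrus degreaser has flash point 20.9 °C, which is ≤ 27 °C, so it is Class 3 (Flammable Liquid).
Class 3 net quantity: (three 1.83 L containers = 5.49 L) + (three 2.03 L containers = 6.09 L) = 11.58 L.
That exceeds the Class 3 cargo aircraft limit of 10 L.
Class 6.1 quantity: three 3.03 kg packs = 9.09 kg.
That is within the Class 6.1 cargo aircraft limit of 10 kg.
The segregation rule (Class 6.1 with Class 2.1) does not apply to Class 3 with Class 6.1.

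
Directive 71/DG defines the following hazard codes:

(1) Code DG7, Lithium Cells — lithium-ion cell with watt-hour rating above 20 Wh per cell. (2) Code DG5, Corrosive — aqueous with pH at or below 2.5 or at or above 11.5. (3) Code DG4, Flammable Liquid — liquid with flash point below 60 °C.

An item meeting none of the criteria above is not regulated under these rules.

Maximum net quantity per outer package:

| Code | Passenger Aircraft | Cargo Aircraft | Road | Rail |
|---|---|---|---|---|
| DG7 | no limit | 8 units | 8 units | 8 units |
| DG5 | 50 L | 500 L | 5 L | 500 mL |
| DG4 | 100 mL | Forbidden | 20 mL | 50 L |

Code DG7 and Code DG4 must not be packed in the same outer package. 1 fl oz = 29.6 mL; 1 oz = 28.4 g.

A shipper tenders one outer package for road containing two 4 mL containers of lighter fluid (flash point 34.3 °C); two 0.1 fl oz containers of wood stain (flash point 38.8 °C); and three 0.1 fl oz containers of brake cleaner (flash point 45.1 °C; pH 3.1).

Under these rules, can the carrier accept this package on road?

With flash point 34.3 °C (< 60 °C), the lighter fluid falls in Code DG4.
Flash point 38.8 °C meets the Code DG4 criterion (Flammable Liquid), so the wood stain is Code DG4.
Brake cleaner: flash point 45.1 °C < 60 °C → Code DG4 (Flammable Liquid).
Code DG4 net quantity: (two 4 mL containers = 8 mL) + (two 0.1 fl oz containers = 5.92 mL) + (three 0.1 fl oz containers = 8.88 mL) = 22.8 mL.
22.8 mL > 20 mL (road limit, Code DG4) — over the limit.

No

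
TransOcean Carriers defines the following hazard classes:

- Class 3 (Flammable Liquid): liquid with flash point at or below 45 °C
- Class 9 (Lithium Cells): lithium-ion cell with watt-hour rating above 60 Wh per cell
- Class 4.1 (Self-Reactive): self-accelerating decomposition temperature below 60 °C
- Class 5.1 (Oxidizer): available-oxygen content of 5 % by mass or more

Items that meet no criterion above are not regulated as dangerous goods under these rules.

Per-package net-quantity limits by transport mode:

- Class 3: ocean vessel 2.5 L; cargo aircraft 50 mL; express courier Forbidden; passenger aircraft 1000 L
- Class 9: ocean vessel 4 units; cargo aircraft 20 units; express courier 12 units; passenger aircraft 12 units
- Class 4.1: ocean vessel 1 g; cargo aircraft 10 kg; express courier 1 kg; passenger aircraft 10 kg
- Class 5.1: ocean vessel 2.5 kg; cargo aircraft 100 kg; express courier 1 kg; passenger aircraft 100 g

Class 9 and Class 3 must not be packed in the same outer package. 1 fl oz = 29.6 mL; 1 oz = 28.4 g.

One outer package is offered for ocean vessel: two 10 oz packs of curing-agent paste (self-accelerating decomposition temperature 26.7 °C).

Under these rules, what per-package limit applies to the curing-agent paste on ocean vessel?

1 g

Self-accelerating decomposition temperature 26.7 °C meets the Class 4.1 criterion (Self-Reactive), so the curing-agent paste is Class 4.1.
The ocean vessel limit for Class 4.1 is 1 g.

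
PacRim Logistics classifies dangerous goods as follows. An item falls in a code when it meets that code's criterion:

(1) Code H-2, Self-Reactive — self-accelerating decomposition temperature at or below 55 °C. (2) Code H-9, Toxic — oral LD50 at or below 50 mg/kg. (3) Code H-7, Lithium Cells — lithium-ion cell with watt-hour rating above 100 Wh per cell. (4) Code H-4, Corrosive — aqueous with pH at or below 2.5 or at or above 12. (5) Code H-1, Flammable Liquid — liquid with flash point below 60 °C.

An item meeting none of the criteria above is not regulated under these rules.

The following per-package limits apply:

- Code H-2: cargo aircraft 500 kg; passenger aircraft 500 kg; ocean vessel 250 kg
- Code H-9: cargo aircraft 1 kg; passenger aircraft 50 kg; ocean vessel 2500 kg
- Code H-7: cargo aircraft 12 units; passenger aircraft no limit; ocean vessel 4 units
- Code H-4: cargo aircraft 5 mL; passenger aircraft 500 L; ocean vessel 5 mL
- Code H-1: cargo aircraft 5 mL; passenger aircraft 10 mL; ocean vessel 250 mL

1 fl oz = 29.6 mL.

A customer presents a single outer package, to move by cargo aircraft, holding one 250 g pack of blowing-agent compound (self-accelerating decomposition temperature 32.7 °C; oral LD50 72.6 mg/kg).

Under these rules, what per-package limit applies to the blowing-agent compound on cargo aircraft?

500 kg

Blowing-agent compound: self-accelerating decomposition temperature 32.7 °C ≤ 55 °C → Code H-2 (Self-Reactive).
The cargo aircraft limit for Code H-2 is 500 kg.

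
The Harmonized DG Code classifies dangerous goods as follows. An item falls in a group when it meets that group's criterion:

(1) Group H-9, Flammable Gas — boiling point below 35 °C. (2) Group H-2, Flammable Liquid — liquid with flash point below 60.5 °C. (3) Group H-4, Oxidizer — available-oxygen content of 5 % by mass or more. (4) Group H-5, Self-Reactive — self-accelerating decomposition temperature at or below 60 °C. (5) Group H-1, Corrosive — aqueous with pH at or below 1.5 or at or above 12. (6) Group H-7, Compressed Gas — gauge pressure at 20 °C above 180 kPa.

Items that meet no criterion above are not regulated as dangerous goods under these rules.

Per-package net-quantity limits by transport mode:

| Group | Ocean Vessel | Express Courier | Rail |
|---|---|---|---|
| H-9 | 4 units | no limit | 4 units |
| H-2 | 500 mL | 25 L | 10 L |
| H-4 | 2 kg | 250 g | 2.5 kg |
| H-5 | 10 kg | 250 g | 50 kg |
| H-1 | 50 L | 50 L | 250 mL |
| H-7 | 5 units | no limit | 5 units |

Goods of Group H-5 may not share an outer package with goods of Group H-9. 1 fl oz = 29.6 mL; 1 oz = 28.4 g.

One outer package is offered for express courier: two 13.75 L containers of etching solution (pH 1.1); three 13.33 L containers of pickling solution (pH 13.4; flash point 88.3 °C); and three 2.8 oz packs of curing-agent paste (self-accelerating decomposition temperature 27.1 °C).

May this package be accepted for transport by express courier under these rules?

The etching solution has pH 1.1, which is ≤ 1.5, so it is Group H-1 (Corrosive).
Pickling solution: pH 13.4 ≥ 12 → Group H-1 (Corrosive).
The curing-agent paste has self-accelerating decomposition temperature 27.1 °C, which is ≤ 60 °C, so it is Group H-5 (Self-Reactive).
Total Group H-1: (two 13.75 L containers = 27.5 L) + (three 13.33 L containers = 39.99 L) = 67.49 L.
67.49 L > 50 L (express courier limit, Group H-1) — over the limit.
Group H-5 quantity: three 2.8 oz packs = 238.56 g.
238.56 g is within the express courier limit of 250 g for Group H-5.
The segregation rule (Group H-5 with Group H-9) does not apply to Group H-1 with Group H-5.

No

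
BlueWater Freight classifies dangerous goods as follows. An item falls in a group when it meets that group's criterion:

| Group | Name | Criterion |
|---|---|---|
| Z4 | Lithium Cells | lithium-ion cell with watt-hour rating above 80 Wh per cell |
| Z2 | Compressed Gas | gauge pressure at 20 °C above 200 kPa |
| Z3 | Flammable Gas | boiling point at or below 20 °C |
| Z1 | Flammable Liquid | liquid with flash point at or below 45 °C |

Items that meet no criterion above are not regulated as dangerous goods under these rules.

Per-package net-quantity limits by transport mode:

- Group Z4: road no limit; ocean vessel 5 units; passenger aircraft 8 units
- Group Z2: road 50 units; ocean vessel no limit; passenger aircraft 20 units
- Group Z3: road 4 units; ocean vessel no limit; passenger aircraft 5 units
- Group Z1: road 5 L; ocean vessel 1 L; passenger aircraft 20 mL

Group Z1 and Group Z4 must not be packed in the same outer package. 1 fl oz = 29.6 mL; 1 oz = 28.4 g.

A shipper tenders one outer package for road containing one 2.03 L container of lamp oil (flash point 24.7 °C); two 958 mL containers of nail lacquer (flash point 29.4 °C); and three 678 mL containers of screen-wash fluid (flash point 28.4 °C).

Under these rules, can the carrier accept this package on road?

No

The lamp oil has flash point 24.7 °C, which is ≤ 45 °C, so it is Group Z1 (Flammable Liquid).
Nail lacquer: flash point 29.4 °C ≤ 45 °C → Group Z1 (Flammable Liquid).
With flash point 28.4 °C (≤ 45 °C), the screen-wash fluid falls in Group Z1.
Group Z1 net quantity: 2.03 L + (two 958 mL containers = 1.916 L) + (three 678 mL containers = 2.034 L) = 5.98 L.
That exceeds the Group Z1 road limit of 5 L.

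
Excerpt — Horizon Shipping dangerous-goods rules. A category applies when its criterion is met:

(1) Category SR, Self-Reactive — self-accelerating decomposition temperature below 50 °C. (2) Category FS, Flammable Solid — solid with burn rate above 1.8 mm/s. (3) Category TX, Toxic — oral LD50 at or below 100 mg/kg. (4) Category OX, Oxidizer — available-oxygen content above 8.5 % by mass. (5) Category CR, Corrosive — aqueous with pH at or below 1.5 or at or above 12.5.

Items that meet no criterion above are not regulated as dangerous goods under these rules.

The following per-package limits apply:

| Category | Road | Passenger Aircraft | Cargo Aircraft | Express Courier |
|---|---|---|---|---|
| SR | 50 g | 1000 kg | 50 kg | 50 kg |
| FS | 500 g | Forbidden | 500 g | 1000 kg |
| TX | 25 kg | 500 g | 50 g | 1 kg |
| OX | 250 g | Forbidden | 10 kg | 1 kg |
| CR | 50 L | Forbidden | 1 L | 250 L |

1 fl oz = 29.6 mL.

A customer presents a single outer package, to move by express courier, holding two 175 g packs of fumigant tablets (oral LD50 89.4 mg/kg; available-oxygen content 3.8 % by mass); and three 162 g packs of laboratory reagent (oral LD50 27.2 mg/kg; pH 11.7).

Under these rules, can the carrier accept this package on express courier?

Oral LD50 89.4 mg/kg meets the Category TX criterion (Toxic), so the fumigant tablets are Category TX.
Oral LD50 27.2 mg/kg meets the Category TX criterion (Toxic), so the laboratory reagent is Category TX.
Total Category TX: (two 175 g packs = 350 g) + (three 162 g packs = 486 g) = 836 g.
836 g ≤ 1 kg (express courier limit, Category TX) — within limit.

Yes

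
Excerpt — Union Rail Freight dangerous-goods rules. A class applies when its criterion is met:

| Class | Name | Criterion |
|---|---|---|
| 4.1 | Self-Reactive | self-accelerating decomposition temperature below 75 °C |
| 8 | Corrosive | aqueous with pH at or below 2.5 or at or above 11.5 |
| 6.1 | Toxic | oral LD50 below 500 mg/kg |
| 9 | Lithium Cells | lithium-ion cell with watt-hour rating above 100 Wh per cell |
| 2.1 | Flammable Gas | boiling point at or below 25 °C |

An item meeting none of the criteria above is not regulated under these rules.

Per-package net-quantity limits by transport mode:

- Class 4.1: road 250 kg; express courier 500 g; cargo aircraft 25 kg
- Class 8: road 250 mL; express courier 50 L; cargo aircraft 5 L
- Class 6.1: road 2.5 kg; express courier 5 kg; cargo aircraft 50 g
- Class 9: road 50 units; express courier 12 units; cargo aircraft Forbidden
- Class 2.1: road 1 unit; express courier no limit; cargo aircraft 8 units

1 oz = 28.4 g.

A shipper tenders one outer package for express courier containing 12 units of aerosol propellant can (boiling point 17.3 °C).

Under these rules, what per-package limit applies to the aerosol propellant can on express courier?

Aerosol propellant can: boiling point 17.3 °C ≤ 25 °C → Class 2.1 (Flammable Gas).
The express courier limit for Class 2.1 is no limit.

no limit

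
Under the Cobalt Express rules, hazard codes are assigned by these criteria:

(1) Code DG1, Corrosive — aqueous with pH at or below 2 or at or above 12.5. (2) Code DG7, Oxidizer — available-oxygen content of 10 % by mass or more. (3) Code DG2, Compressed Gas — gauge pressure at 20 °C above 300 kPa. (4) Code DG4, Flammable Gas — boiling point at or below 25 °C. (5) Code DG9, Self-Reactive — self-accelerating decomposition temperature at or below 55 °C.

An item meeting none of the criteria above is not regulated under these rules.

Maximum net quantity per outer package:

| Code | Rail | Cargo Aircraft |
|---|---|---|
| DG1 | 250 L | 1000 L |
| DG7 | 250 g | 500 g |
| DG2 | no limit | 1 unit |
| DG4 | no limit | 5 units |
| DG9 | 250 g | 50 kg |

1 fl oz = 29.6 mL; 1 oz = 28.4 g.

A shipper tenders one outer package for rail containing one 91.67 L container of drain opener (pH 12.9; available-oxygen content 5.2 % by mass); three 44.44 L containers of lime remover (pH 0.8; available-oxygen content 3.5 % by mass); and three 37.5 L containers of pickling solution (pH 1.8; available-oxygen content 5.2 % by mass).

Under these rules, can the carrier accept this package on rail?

No

pH 12.9 meets the Code DG1 criterion (Corrosive), so the drain opener is Code DG1.
Lime remover: pH 0.8 ≤ 2 → Code DG1 (Corrosive).
Pickling solution: pH 1.8 ≤ 2 → Code DG1 (Corrosive).
Total Code DG1: 91.67 L + (three 44.44 L containers = 133.32 L) + (three 37.5 L containers = 112.5 L) = 337.49 L.
337.49 L exceeds the rail limit of 250 L for Code DG1.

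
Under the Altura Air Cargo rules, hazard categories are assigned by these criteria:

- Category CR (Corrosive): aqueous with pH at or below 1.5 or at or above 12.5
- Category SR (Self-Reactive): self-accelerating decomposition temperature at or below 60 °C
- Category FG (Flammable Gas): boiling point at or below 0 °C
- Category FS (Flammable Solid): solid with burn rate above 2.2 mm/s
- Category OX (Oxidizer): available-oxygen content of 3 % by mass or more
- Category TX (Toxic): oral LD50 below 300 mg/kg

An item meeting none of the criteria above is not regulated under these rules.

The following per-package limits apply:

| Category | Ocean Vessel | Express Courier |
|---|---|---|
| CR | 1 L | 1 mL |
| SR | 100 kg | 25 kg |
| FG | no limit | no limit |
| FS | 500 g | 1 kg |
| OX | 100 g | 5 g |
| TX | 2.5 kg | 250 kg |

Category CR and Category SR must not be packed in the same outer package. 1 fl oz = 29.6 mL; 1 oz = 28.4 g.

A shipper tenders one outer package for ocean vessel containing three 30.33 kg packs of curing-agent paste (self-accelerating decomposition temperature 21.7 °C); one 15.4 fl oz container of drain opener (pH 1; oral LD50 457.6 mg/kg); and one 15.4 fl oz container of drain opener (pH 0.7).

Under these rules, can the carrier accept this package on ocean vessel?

Curing-agent paste: self-accelerating decomposition temperature 21.7 °C ≤ 60 °C → Category SR (Self-Reactive).
The drain opener has pH 1, which is ≤ 1.5, so it is Category CR (Corrosive).
Drain opener: pH 0.7 ≤ 1.5 → Category CR (Corrosive).
Category CR net quantity: (one 15.4 fl oz container = 455.84 mL) + (one 15.4 fl oz container = 455.84 mL) = 911.68 mL.
That is within the Category CR ocean vessel limit of 1 L.
Category SR quantity: three 30.33 kg packs = 90.99 kg.
90.99 kg ≤ 100 kg (ocean vessel limit, Category SR) — within limit.
Category CR and Category SR may not share an outer package.

No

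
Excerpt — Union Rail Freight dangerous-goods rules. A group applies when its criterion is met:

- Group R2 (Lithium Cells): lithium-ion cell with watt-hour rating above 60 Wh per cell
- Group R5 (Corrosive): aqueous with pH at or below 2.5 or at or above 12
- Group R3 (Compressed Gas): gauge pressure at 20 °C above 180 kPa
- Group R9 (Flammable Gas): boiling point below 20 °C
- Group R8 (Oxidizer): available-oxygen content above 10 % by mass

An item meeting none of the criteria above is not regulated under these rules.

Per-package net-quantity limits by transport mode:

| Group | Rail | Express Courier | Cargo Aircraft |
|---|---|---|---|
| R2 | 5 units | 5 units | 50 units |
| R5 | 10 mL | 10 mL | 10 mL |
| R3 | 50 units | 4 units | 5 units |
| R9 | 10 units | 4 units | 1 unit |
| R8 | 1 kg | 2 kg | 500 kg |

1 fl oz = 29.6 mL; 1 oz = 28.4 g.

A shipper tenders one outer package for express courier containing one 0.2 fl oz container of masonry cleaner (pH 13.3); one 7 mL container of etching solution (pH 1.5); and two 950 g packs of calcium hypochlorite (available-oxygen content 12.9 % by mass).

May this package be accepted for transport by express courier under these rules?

Masonry cleaner: pH 13.3 ≥ 12 → Group R5 (Corrosive).
pH 1.5 meets the Group R5 criterion (Corrosive), so the etching solution is Group R5.
Calcium hypochlorite: available-oxygen content 12.9 % by mass > 10 % by mass → Group R8 (Oxidizer).
Group R5 net quantity: (one 0.2 fl oz container = 5.92 mL) + 7 mL = 12.92 mL.
12.92 mL > 10 mL (express courier limit, Group R5) — over the limit.
Group R8 quantity: two 950 g packs = 1.9 kg.
That is within the Group R8 express courier limit of 2 kg.

No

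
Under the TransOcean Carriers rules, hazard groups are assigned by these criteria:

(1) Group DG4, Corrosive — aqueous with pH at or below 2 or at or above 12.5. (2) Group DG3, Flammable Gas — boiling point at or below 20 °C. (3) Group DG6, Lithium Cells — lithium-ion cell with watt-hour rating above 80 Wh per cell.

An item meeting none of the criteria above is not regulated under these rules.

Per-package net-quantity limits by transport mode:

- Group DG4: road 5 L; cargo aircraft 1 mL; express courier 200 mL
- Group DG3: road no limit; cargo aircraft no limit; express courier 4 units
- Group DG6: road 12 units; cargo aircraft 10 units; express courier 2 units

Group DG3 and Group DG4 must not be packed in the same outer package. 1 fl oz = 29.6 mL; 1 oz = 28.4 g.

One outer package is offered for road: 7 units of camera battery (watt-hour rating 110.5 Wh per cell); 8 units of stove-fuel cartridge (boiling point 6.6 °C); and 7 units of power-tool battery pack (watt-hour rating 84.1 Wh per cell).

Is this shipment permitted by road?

Watt-hour rating 110.5 Wh per cell meets the Group DG6 criterion (Lithium Cells), so the camera battery is Group DG6.
Stove-fuel cartridge: boiling point 6.6 °C ≤ 20 °C → Group DG3 (Flammable Gas).
Power-tool battery pack: watt-hour rating 84.1 Wh per cell > 80 Wh per cell → Group DG6 (Lithium Cells).
Group DG6 net quantity: 7 units + 7 units = 14 units.
14 units exceeds the road limit of 12 units for Group DG6.
Group DG3 quantity: 8 units.
Group DG3 has no per-package limit by road.
The segregation rule (Group DG3 with Group DG4) does not apply to Group DG6 with Group DG3.

No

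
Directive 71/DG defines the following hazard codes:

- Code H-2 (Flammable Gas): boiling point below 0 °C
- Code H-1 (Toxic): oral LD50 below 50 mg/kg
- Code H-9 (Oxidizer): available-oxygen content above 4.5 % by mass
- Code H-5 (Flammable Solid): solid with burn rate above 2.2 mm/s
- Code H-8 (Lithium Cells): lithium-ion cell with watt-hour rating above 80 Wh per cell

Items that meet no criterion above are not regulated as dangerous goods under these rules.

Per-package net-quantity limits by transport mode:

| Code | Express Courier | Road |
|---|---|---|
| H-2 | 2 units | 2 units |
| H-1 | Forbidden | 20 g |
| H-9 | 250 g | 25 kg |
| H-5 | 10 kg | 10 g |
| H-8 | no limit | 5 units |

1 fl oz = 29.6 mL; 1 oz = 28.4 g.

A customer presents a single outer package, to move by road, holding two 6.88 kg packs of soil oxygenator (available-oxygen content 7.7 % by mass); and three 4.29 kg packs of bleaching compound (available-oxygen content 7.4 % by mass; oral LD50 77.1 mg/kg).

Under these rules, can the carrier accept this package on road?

No

Available-oxygen content 7.7 % by mass meets the Code H-9 criterion (Oxidizer), so the soil oxygenator is Code H-9.
With available-oxygen content 7.4 % by mass (> 4.5 % by mass), the bleaching compound falls in Code H-9.
Total Code H-9: (two 6.88 kg packs = 13.76 kg) + (three 4.29 kg packs = 12.87 kg) = 26.63 kg.
That exceeds the Code H-9 road limit of 25 kg.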